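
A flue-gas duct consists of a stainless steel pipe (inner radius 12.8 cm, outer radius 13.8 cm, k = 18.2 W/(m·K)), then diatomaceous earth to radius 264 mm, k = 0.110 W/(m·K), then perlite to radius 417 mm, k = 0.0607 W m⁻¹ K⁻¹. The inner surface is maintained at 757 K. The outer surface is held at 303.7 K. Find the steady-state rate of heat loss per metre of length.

Q' = 212 W/m

Series thermal resistances, inner to outer:
  R'_stainless steel = ln(0.138/0.128)/(2πk) = 0.07522/(2π·18.2) = 6.578×10^-4 m·K/W
  R'_diatomaceous earth = ln(0.264/0.138)/(2πk) = 0.6487/(2π·0.110) = 0.9386 m·K/W
  R'_perlite = ln(0.417/0.264)/(2πk) = 0.4571/(2π·0.0607) = 1.199 m·K/W
ΣR = 6.578×10^-4 + 0.9386 + 1.199 = 2.138 m·K/W
Q' = ΔT/ΣR = (757 K − 303.7 K)/2.138 = 212 W/m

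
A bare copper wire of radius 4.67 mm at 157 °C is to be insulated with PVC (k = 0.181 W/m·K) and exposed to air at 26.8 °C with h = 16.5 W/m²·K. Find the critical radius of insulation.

r_cr = 1.10 cm

For a cylinder, r_cr = k_ins/h = 0.181/16.5 = 0.0110 m = 1.10 cm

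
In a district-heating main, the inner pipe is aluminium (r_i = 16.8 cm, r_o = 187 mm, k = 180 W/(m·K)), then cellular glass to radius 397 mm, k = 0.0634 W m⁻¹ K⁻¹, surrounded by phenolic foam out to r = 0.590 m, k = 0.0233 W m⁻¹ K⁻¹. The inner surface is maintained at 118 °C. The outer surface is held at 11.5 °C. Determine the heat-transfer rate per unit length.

Q' = 23.2 W/m

Treat each layer as a resistance in series:
  R'_aluminium = ln(0.187/0.168)/(2πk) = 0.1071/(2π·180) = 9.474×10^-5 m·K/W
  R'_cellular glass = ln(0.397/0.187)/(2πk) = 0.7528/(2π·0.0634) = 1.890 m·K/W
  R'_phenolic foam = ln(0.590/0.397)/(2πk) = 0.3962/(2π·0.0233) = 2.706 m·K/W
ΣR = 9.474×10^-5 + 1.890 + 2.706 = 4.596 m·K/W
Q' = ΔT/ΣR = (118 °C − 11.5 °C)/4.596 = 23.2 W/m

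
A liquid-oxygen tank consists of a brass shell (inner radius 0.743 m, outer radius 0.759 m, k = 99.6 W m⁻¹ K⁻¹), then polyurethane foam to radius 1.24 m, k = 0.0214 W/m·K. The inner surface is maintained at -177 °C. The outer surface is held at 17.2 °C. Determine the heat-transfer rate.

Q = 102 W

Series thermal resistances, inner to outer:
  R_brass = (1/0.743 − 1/0.759)/(4πk) = 0.02837/(4π·99.6) = 2.267×10^-5 K/W
  R_polyurethane foam = (1/0.759 − 1/1.24)/(4πk) = 0.5111/(4π·0.0214) = 1.900 K/W
ΣR = 2.267×10^-5 + 1.900 = 1.900 K/W
Q = ΔT/ΣR = (-177 °C − 17.2 °C)/1.900 = -102 W
(Negative Q ⇒ heat flows inward; heat gain = 102 W.)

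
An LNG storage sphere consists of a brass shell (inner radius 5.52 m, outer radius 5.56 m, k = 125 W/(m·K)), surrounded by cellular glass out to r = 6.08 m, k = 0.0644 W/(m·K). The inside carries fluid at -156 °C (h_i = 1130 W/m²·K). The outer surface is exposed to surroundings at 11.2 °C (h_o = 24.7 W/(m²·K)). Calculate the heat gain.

Treat each layer as a resistance in series:
  R_conv,in = 1/(4πr²h) = 1/(4π·5.52²·1130) = 2.311×10^-6 K/W
  R_brass = (1/5.52 − 1/5.56)/(4πk) = 0.001303/(4π·125) = 8.297×10^-7 K/W
  R_cellular glass = (1/5.56 − 1/6.08)/(4πk) = 0.01538/(4π·0.0644) = 0.01901 K/W
  R_conv,out = 1/(4πr²h) = 1/(4π·6.08²·24.7) = 8.715×10^-5 K/W
ΣR = 2.311×10^-6 + 8.297×10^-7 + 0.01901 + 8.715×10^-5 = 0.01910 K/W
Q = ΔT/ΣR = (-156 °C − 11.2 °C)/0.01910 = -8750 W
(Negative Q ⇒ heat flows inward; heat gain = 8750 W.)

Q = 8750 W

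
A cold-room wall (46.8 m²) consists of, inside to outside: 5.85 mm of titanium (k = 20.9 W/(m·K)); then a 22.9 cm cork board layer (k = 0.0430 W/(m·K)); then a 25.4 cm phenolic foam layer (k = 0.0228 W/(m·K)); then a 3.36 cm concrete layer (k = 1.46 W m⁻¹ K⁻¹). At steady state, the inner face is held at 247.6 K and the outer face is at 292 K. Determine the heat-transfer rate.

Treat each layer as a resistance in series:
  R_titanium = L/(kA) = 0.00585/(20.9·46.8) = 5.981×10^-6 K/W
  R_cork board = L/(kA) = 0.229/(0.0430·46.8) = 0.1138 K/W
  R_phenolic foam = L/(kA) = 0.254/(0.0228·46.8) = 0.2380 K/W
  R_concrete = L/(kA) = 0.0336/(1.46·46.8) = 4.917×10^-4 K/W
ΣR = 5.981×10^-6 + 0.1138 + 0.2380 + 4.917×10^-4 = 0.3523 K/W
Q = ΔT/ΣR = (247.6 K − 292 K)/0.3523 = -126 W
(Negative Q ⇒ heat flows inward; heat gain = 126 W.)

Q = 126 W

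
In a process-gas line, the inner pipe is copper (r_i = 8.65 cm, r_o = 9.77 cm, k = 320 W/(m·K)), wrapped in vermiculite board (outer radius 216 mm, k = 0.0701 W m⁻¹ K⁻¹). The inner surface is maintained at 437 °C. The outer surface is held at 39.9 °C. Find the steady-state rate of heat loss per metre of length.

Resistance network (inner→outer):
  R'_copper = ln(0.0977/0.0865)/(2πk) = 0.1218/(2π·320) = 6.056×10^-5 m·K/W
  R'_vermiculite board = ln(0.216/0.0977)/(2πk) = 0.7934/(2π·0.0701) = 1.801 m·K/W
ΣR = 6.056×10^-5 + 1.801 = 1.801 m·K/W
Q' = ΔT/ΣR = (437 °C − 39.9 °C)/1.801 = 220 W/m

Q' = 220 W/m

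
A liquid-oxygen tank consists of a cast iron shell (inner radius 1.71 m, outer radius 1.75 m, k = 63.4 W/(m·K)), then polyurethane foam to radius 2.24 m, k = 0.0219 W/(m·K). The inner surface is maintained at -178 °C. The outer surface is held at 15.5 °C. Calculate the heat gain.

Q = 426 W

Series thermal resistances, inner to outer:
  R_cast iron = (1/1.71 − 1/1.75)/(4πk) = 0.01337/(4π·63.4) = 1.678×10^-5 K/W
  R_polyurethane foam = (1/1.75 − 1/2.24)/(4πk) = 0.1250/(4π·0.0219) = 0.4542 K/W
ΣR = 1.678×10^-5 + 0.4542 = 0.4542 K/W
Q = ΔT/ΣR = (-178 °C − 15.5 °C)/0.4542 = -426 W
(Negative Q ⇒ heat flows inward; heat gain = 426 W.)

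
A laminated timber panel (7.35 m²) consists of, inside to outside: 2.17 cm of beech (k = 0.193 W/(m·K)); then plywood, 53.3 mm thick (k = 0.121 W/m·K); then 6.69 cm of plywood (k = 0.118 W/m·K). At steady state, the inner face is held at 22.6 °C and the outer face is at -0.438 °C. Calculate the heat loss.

Treat each layer as a resistance in series:
  R_beech = L/(kA) = 0.0217/(0.193·7.35) = 0.01530 K/W
  R_plywood = L/(kA) = 0.0533/(0.121·7.35) = 0.05993 K/W
  R_plywood = L/(kA) = 0.0669/(0.118·7.35) = 0.07714 K/W
ΣR = 0.01530 + 0.05993 + 0.07714 = 0.1524 K/W
Q = ΔT/ΣR = (22.6 °C − -0.438 °C)/0.1524 = 151 W

Q = 151 W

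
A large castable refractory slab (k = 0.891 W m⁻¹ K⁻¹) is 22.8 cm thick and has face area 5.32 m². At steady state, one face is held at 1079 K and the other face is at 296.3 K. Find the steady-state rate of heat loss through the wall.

Q = 16300 W

Q = kA·ΔT/L = 0.891 × 5.32 × |1079 K − 296.3 K| / 0.228 = 16300 W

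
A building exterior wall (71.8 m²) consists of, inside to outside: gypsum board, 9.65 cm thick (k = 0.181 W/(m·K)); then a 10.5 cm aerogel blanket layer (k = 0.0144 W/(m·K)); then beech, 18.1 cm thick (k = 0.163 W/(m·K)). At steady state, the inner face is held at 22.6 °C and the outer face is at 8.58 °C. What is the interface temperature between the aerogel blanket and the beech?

Series thermal resistances, inner to outer:
  R_gypsum board = L/(kA) = 0.0965/(0.181·71.8) = 0.007425 K/W
  R_aerogel blanket = L/(kA) = 0.105/(0.0144·71.8) = 0.1016 K/W
  R_beech = L/(kA) = 0.181/(0.163·71.8) = 0.01547 K/W
ΣR = 0.007425 + 0.1016 + 0.01547 = 0.1245 K/W
Q = ΔT/ΣR = (22.6 °C − 8.58 °C)/0.1245 = 112.6 W
From the inner boundary to the aerogel blanket/beech interface, ΣR_partial = 0.1090 K/W.
T_interface = T_in − Q·ΣR_partial = 22.6 °C − (112.6)(0.1090) = 10.3 °C

T = 10.3 °C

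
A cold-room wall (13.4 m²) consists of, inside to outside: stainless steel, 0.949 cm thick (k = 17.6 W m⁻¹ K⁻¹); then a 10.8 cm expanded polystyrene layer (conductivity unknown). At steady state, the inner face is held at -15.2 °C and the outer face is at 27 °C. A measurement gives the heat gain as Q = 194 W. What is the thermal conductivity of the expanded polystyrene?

ΣR = ΔT/Q = |-15.2 − 27|/194 = 0.2175 K/W
Known resistances:
  R_stainless steel = L/(kA) = 0.00949/(17.6·13.4) = 4.024×10^-5 K/W
R_expanded polystyrene = ΣR − ΣR_known = 0.2175 − 4.024×10^-5 = 0.2175 K/W
L/(kA) = 0.2175 ⇒ k = 0.108/(0.2175·13.4) = 0.0371 W/m·K

k = 0.0371 W/m·K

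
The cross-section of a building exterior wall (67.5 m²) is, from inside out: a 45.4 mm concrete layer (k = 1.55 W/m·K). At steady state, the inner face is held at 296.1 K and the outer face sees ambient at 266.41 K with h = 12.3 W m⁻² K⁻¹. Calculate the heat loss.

Q = 18.1 kW

Treat each layer as a resistance in series:
  R_concrete = L/(kA) = 0.0454/(1.55·67.5) = 4.339×10^-4 K/W
  R_conv,out = 1/(hA) = 1/(12.3·67.5) = 0.001204 K/W
ΣR = 4.339×10^-4 + 0.001204 = 0.001638 K/W
Q = ΔT/ΣR = (296.1 K − 266.41 K)/0.001638 = 18100 W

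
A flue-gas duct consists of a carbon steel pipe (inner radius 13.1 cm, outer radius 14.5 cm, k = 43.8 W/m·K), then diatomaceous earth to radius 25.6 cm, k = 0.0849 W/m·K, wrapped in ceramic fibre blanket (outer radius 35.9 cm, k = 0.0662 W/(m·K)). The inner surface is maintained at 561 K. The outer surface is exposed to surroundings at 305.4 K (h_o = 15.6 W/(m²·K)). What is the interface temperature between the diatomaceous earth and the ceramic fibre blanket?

T = 418 K

Series thermal resistances, inner to outer:
  R'_carbon steel = ln(0.145/0.131)/(2πk) = 0.1015/(2π·43.8) = 3.690×10^-4 m·K/W
  R'_diatomaceous earth = ln(0.256/0.145)/(2πk) = 0.5684/(2π·0.0849) = 1.066 m·K/W
  R'_ceramic fibre blanket = ln(0.359/0.256)/(2πk) = 0.3381/(2π·0.0662) = 0.8130 m·K/W
  R'_conv,out = 1/(2πr h) = 1/(2π·0.359·15.6) = 0.02842 m·K/W
ΣR = 3.690×10^-4 + 1.066 + 0.8130 + 0.02842 = 1.908 m·K/W
Q' = ΔT/ΣR = (561 K − 305.4 K)/1.908 = 134.0 W/m
From the inner boundary to the diatomaceous earth/ceramic fibre blanket interface, ΣR_partial = 1.066 m·K/W.
T_interface = T_in − Q'·ΣR_partial = 561 K − (134.0)(1.066) = 418 K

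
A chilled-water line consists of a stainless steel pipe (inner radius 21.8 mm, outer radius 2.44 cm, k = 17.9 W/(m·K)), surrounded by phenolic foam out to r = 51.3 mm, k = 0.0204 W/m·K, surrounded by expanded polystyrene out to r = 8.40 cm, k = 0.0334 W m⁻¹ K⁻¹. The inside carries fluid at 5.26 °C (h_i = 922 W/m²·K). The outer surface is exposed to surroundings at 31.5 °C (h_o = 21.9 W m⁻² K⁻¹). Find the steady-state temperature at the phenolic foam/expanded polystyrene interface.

T = 23.7 °C

Resistance network (inner→outer):
  R'_conv,in = 1/(2πr h) = 1/(2π·0.0218·922) = 0.007918 m·K/W
  R'_stainless steel = ln(0.0244/0.0218)/(2πk) = 0.1127/(2π·17.9) = 0.001002 m·K/W
  R'_phenolic foam = ln(0.0513/0.0244)/(2πk) = 0.7431/(2π·0.0204) = 5.798 m·K/W
  R'_expanded polystyrene = ln(0.0840/0.0513)/(2πk) = 0.4931/(2π·0.0334) = 2.350 m·K/W
  R'_conv,out = 1/(2πr h) = 1/(2π·0.0840·21.9) = 0.08652 m·K/W
ΣR = 0.007918 + 0.001002 + 5.798 + 2.350 + 0.08652 = 8.243 m·K/W
Q' = ΔT/ΣR = (5.26 °C − 31.5 °C)/8.243 = -3.183 W/m
From the inner boundary to the phenolic foam/expanded polystyrene interface, ΣR_partial = 5.807 m·K/W.
T_interface = T_in − Q'·ΣR_partial = 5.26 °C − (-3.183)(5.807) = 23.7 °C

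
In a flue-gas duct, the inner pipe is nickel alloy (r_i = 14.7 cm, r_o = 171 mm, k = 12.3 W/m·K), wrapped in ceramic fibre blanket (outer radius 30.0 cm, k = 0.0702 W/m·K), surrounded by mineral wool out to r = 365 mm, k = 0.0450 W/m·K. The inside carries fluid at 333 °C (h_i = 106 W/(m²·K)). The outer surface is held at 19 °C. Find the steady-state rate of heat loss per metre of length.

Q' = 159 W/m

Resistance network (inner→outer):
  R'_conv,in = 1/(2πr h) = 1/(2π·0.147·106) = 0.01021 m·K/W
  R'_nickel alloy = ln(0.171/0.147)/(2πk) = 0.1512/(2π·12.3) = 0.001957 m·K/W
  R'_ceramic fibre blanket = ln(0.300/0.171)/(2πk) = 0.5621/(2π·0.0702) = 1.274 m·K/W
  R'_mineral wool = ln(0.365/0.300)/(2πk) = 0.1961/(2π·0.0450) = 0.6936 m·K/W
ΣR = 0.01021 + 0.001957 + 1.274 + 0.6936 = 1.980 m·K/W
Q' = ΔT/ΣR = (333 °C − 19 °C)/1.980 = 159 W/m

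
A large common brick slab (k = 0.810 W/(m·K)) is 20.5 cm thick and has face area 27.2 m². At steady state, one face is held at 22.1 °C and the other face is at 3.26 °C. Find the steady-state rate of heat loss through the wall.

Q = 2020 W

Q = kA·ΔT/L = 0.810 × 27.2 × |22.1 °C − 3.26 °C| / 0.205 = 2020 W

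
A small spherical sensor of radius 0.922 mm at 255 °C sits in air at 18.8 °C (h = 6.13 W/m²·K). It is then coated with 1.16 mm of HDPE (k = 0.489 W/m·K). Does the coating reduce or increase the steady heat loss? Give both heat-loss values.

increases: 0.0155 → 0.0764 W

Critical radius for a sphere: r_cr = 2k/h = 0.160 m = 16.0 cm.
Outer radius after coating: r₂ = 9.22×10^-4 + 0.00116 = 0.002082 m.
Since r₁ < r_cr and r₂ ≤ r_cr, the coating moves toward the maximum at r_cr — heat loss rises.
Bare: R = 1/(4πr₁²h) = 15270 K/W; Q = 236.2/15270 = 0.0155 W.
Coated: R = R_cond + R_conv = 3093 K/W; Q = 236.2/3093 = 0.0764 W.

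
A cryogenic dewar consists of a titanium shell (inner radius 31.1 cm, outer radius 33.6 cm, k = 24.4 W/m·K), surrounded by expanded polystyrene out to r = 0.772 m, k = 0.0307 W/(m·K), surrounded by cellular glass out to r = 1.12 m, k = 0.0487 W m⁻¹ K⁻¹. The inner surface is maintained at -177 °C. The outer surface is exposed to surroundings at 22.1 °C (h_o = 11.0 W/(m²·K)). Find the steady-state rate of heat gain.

Resistance network (inner→outer):
  R_titanium = (1/0.311 − 1/0.336)/(4πk) = 0.2392/(4π·24.4) = 7.803×10^-4 K/W
  R_expanded polystyrene = (1/0.336 − 1/0.772)/(4πk) = 1.681/(4π·0.0307) = 4.357 K/W
  R_cellular glass = (1/0.772 − 1/1.12)/(4πk) = 0.4025/(4π·0.0487) = 0.6577 K/W
  R_conv,out = 1/(4πr²h) = 1/(4π·1.12²·11.0) = 0.005767 K/W
ΣR = 7.803×10^-4 + 4.357 + 0.6577 + 0.005767 = 5.021 K/W
Q = ΔT/ΣR = (-177 °C − 22.1 °C)/5.021 = -39.7 W
(Negative Q ⇒ heat flows inward; heat gain = 39.7 W.)

Q = 39.7 W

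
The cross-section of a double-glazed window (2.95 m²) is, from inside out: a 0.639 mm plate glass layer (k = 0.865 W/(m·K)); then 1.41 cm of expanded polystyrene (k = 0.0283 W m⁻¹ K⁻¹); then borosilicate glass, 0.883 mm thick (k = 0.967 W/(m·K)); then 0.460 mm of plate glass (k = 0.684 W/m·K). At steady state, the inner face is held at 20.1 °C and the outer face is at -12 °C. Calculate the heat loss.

Treat each layer as a resistance in series:
  R_plate glass = L/(kA) = 6.39×10^-4/(0.865·2.95) = 2.504×10^-4 K/W
  R_expanded polystyrene = L/(kA) = 0.0141/(0.0283·2.95) = 0.1689 K/W
  R_borosilicate glass = L/(kA) = 8.83×10^-4/(0.967·2.95) = 3.095×10^-4 K/W
  R_plate glass = L/(kA) = 4.60×10^-4/(0.684·2.95) = 2.280×10^-4 K/W
ΣR = 2.504×10^-4 + 0.1689 + 3.095×10^-4 + 2.280×10^-4 = 0.1697 K/W
Q = ΔT/ΣR = (20.1 °C − -12 °C)/0.1697 = 189 W

Q = 189 W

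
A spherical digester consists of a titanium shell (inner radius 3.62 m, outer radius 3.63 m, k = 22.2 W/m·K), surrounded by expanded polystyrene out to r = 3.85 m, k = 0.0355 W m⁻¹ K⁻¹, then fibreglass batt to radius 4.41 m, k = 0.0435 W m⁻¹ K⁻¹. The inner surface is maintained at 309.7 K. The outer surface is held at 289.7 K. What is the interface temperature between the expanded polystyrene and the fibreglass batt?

Series thermal resistances, inner to outer:
  R_titanium = (1/3.62 − 1/3.63)/(4πk) = 7.610×10^-4/(4π·22.2) = 2.728×10^-6 K/W
  R_expanded polystyrene = (1/3.63 − 1/3.85)/(4πk) = 0.01574/(4π·0.0355) = 0.03529 K/W
  R_fibreglass batt = (1/3.85 − 1/4.41)/(4πk) = 0.03298/(4π·0.0435) = 0.06034 K/W
ΣR = 2.728×10^-6 + 0.03529 + 0.06034 = 0.09563 K/W
Q = ΔT/ΣR = (309.7 K − 289.7 K)/0.09563 = 209.1 W
From the inner boundary to the expanded polystyrene/fibreglass batt interface, ΣR_partial = 0.03529 K/W.
T_interface = T_in − Q·ΣR_partial = 309.7 K − (209.1)(0.03529) = 302.3 K

T = 302.3 K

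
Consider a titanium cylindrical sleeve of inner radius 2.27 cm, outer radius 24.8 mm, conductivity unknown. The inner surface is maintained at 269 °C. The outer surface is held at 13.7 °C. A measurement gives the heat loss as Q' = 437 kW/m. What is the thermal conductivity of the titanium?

ΣR = ΔT/Q' = |269 − 13.7|/4.37×10^5 = 5.842×10^-4 m·K/W
ln(r₂/r₁)/(2πk) = 5.842×10^-4 ⇒ k = 0.08848/(2π·5.842×10^-4) = 24.1 W/m·K

k = 24.1 W/m·K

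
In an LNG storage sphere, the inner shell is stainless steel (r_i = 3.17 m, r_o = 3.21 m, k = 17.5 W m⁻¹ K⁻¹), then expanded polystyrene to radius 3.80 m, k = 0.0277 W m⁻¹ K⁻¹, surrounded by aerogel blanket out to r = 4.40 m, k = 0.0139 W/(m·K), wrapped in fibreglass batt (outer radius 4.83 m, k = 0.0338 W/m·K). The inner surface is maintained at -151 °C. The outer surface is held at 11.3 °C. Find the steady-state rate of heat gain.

Q = 414 W

Series thermal resistances, inner to outer:
  R_stainless steel = (1/3.17 − 1/3.21)/(4πk) = 0.003931/(4π·17.5) = 1.788×10^-5 K/W
  R_expanded polystyrene = (1/3.21 − 1/3.80)/(4πk) = 0.04837/(4π·0.0277) = 0.1390 K/W
  R_aerogel blanket = (1/3.80 − 1/4.40)/(4πk) = 0.03589/(4π·0.0139) = 0.2054 K/W
  R_fibreglass batt = (1/4.40 − 1/4.83)/(4πk) = 0.02023/(4π·0.0338) = 0.04764 K/W
ΣR = 1.788×10^-5 + 0.1390 + 0.2054 + 0.04764 = 0.3921 K/W
Q = ΔT/ΣR = (-151 °C − 11.3 °C)/0.3921 = -414 W
(Negative Q ⇒ heat flows inward; heat gain = 414 W.)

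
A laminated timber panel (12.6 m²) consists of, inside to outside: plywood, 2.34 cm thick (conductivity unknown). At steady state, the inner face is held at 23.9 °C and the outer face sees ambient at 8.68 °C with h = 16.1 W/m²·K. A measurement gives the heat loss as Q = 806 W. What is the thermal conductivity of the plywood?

ΣR = ΔT/Q = |23.9 − 8.68|/806 = 0.01888 K/W
Known resistances:
  R_conv,out = 1/(hA) = 1/(16.1·12.6) = 0.004930 K/W
R_plywood = ΣR − ΣR_known = 0.01888 − 0.004930 = 0.01395 K/W
L/(kA) = 0.01395 ⇒ k = 0.0234/(0.01395·12.6) = 0.133 W/m·K

k = 0.133 W/m·K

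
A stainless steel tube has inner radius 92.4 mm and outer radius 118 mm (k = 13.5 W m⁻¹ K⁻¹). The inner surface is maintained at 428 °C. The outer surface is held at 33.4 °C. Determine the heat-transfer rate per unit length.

Q' = 2πk·ΔT/ln(r₂/r₁) = 2π × 13.5 × 394.6 / ln(0.118/0.0924) = 1.37×10^5 W/m

Q' = 137 kW/m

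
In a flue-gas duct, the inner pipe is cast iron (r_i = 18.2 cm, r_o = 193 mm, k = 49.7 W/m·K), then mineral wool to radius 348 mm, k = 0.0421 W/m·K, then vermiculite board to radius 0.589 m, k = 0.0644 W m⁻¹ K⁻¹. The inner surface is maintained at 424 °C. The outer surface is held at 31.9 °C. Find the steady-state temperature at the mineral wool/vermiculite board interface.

T = 176 °C

Series thermal resistances, inner to outer:
  R'_cast iron = ln(0.193/0.182)/(2πk) = 0.05868/(2π·49.7) = 1.879×10^-4 m·K/W
  R'_mineral wool = ln(0.348/0.193)/(2πk) = 0.5895/(2π·0.0421) = 2.229 m·K/W
  R'_vermiculite board = ln(0.589/0.348)/(2πk) = 0.5262/(2π·0.0644) = 1.300 m·K/W
ΣR = 1.879×10^-4 + 2.229 + 1.300 = 3.529 m·K/W
Q' = ΔT/ΣR = (424 °C − 31.9 °C)/3.529 = 111.1 W/m
From the inner boundary to the mineral wool/vermiculite board interface, ΣR_partial = 2.229 m·K/W.
T_interface = T_in − Q'·ΣR_partial = 424 °C − (111.1)(2.229) = 176 °C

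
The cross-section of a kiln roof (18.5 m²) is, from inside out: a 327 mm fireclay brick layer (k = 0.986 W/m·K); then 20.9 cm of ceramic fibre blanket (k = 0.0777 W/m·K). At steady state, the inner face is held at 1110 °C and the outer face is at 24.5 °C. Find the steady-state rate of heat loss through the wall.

Q = 6650 W

Series thermal resistances, inner to outer:
  R_fireclay brick = L/(kA) = 0.327/(0.986·18.5) = 0.01793 K/W
  R_ceramic fibre blanket = L/(kA) = 0.209/(0.0777·18.5) = 0.1454 K/W
ΣR = 0.01793 + 0.1454 = 0.1633 K/W
Q = ΔT/ΣR = (1110 °C − 24.5 °C)/0.1633 = 6650 W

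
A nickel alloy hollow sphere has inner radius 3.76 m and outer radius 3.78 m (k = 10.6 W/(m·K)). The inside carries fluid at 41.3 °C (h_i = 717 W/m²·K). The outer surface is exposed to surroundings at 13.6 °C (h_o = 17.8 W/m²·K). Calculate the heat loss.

Resistance network (inner→outer):
  R_conv,in = 1/(4πr²h) = 1/(4π·3.76²·717) = 7.850×10^-6 K/W
  R_nickel alloy = (1/3.76 − 1/3.78)/(4πk) = 0.001407/(4π·10.6) = 1.056×10^-5 K/W
  R_conv,out = 1/(4πr²h) = 1/(4π·3.78²·17.8) = 3.129×10^-4 K/W
ΣR = 7.850×10^-6 + 1.056×10^-5 + 3.129×10^-4 = 3.313×10^-4 K/W
Q = ΔT/ΣR = (41.3 °C − 13.6 °C)/3.313×10^-4 = 83600 W

Q = 83.6 kW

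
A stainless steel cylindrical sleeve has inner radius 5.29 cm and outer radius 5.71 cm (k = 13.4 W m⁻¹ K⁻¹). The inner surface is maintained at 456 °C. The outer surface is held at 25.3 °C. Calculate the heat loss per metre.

Q' = 2πk·ΔT/ln(r₂/r₁) = 2π × 13.4 × 430.7 / ln(0.0571/0.0529) = 4.75×10^5 W/m

Q' = 4.75×10^5 W/m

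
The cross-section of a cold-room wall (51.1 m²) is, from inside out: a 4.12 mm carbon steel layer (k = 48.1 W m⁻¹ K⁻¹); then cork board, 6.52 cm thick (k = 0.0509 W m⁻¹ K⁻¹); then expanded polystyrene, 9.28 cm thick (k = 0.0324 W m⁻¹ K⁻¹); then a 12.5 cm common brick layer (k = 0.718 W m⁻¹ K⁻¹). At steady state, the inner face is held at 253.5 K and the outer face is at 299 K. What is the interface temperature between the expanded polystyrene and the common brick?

T = 297.2 K

Treat each layer as a resistance in series:
  R_carbon steel = L/(kA) = 0.00412/(48.1·51.1) = 1.676×10^-6 K/W
  R_cork board = L/(kA) = 0.0652/(0.0509·51.1) = 0.02507 K/W
  R_expanded polystyrene = L/(kA) = 0.0928/(0.0324·51.1) = 0.05605 K/W
  R_common brick = L/(kA) = 0.125/(0.718·51.1) = 0.003407 K/W
ΣR = 1.676×10^-6 + 0.02507 + 0.05605 + 0.003407 = 0.08453 K/W
Q = ΔT/ΣR = (253.5 K − 299 K)/0.08453 = -538.3 W
From the inner boundary to the expanded polystyrene/common brick interface, ΣR_partial = 0.08112 K/W.
T_interface = T_in − Q·ΣR_partial = 253.5 K − (-538.3)(0.08112) = 297.2 K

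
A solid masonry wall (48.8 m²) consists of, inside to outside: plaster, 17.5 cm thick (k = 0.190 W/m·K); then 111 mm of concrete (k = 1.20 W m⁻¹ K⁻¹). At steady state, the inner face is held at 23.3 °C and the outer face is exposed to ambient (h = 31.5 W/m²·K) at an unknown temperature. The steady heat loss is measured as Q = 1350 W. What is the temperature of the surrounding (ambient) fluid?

Sum the resistances:
  R_plaster = L/(kA) = 0.175/(0.190·48.8) = 0.01887 K/W
  R_concrete = L/(kA) = 0.111/(1.20·48.8) = 0.001895 K/W
  R_conv,out = 1/(hA) = 1/(31.5·48.8) = 6.505×10^-4 K/W
ΣR = 0.02142 K/W
ΔT = Q·ΣR = 1350 × 0.02142 = 28.92 K
Heat flows outward, so T_out = T_in − ΔT = 23.3 − 28.92 = -5.62 °C

T_out = -5.62 °C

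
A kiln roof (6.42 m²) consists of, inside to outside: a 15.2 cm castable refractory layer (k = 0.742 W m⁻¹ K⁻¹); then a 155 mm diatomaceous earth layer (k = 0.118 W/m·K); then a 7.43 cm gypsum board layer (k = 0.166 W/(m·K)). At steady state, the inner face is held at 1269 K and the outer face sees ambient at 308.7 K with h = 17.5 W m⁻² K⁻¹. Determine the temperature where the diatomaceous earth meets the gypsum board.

Treat each layer as a resistance in series:
  R_castable refractory = L/(kA) = 0.152/(0.742·6.42) = 0.03191 K/W
  R_diatomaceous earth = L/(kA) = 0.155/(0.118·6.42) = 0.2046 K/W
  R_gypsum board = L/(kA) = 0.0743/(0.166·6.42) = 0.06972 K/W
  R_conv,out = 1/(hA) = 1/(17.5·6.42) = 0.008901 K/W
ΣR = 0.03191 + 0.2046 + 0.06972 + 0.008901 = 0.3151 K/W
Q = ΔT/ΣR = (1269 K − 308.7 K)/0.3151 = 3048 W
From the inner boundary to the diatomaceous earth/gypsum board interface, ΣR_partial = 0.2365 K/W.
T_interface = T_in − Q·ΣR_partial = 1269 K − (3048)(0.2365) = 548 K

T = 548 K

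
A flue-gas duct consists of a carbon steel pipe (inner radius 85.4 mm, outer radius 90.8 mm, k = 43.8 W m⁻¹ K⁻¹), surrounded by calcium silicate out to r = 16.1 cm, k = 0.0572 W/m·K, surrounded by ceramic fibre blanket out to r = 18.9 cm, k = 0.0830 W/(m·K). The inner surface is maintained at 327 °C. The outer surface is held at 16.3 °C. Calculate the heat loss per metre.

Treat each layer as a resistance in series:
  R'_carbon steel = ln(0.0908/0.0854)/(2πk) = 0.06131/(2π·43.8) = 2.228×10^-4 m·K/W
  R'_calcium silicate = ln(0.161/0.0908)/(2πk) = 0.5727/(2π·0.0572) = 1.594 m·K/W
  R'_ceramic fibre blanket = ln(0.189/0.161)/(2πk) = 0.1603/(2π·0.0830) = 0.3075 m·K/W
ΣR = 2.228×10^-4 + 1.594 + 0.3075 = 1.902 m·K/W
Q' = ΔT/ΣR = (327 °C − 16.3 °C)/1.902 = 163 W/m

Q' = 163 W/m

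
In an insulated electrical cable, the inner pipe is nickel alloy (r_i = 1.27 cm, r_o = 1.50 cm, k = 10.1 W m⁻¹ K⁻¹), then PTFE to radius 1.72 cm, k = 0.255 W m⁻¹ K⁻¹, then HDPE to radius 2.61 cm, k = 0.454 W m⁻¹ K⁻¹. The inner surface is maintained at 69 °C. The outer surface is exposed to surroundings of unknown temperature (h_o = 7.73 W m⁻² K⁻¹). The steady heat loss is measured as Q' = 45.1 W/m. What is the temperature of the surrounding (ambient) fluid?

Series resistances:
  R'_nickel alloy = ln(0.0150/0.0127)/(2πk) = 0.1664/(2π·10.1) = 0.002623 m·K/W
  R'_PTFE = ln(0.0172/0.0150)/(2πk) = 0.1369/(2π·0.255) = 0.08542 m·K/W
  R'_HDPE = ln(0.0261/0.0172)/(2πk) = 0.4170/(2π·0.454) = 0.1462 m·K/W
  R'_conv,out = 1/(2πr h) = 1/(2π·0.0261·7.73) = 0.7889 m·K/W
ΣR = 1.023 m·K/W
ΔT = Q'·ΣR = 45.1 × 1.023 = 46.14 K
Heat flows outward, so T_out = T_in − ΔT = 69 − 46.14 = 22.9 °C

T_out = 22.9 °C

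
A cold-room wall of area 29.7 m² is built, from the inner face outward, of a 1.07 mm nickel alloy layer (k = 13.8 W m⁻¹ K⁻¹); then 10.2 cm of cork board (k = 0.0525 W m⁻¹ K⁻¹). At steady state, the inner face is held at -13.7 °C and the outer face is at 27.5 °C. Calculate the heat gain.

Series thermal resistances, inner to outer:
  R_nickel alloy = L/(kA) = 0.00107/(13.8·29.7) = 2.611×10^-6 K/W
  R_cork board = L/(kA) = 0.102/(0.0525·29.7) = 0.06542 K/W
ΣR = 2.611×10^-6 + 0.06542 = 0.06542 K/W
Q = ΔT/ΣR = (-13.7 °C − 27.5 °C)/0.06542 = -630 W
(Negative Q ⇒ heat flows inward; heat gain = 630 W.)

Q = 630 W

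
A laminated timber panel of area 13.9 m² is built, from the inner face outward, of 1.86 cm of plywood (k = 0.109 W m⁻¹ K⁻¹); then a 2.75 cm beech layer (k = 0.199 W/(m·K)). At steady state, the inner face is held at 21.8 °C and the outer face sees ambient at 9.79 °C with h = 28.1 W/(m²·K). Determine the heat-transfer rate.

Series thermal resistances, inner to outer:
  R_plywood = L/(kA) = 0.0186/(0.109·13.9) = 0.01228 K/W
  R_beech = L/(kA) = 0.0275/(0.199·13.9) = 0.009942 K/W
  R_conv,out = 1/(hA) = 1/(28.1·13.9) = 0.002560 K/W
ΣR = 0.01228 + 0.009942 + 0.002560 = 0.02478 K/W
Q = ΔT/ΣR = (21.8 °C − 9.79 °C)/0.02478 = 485 W

Q = 485 W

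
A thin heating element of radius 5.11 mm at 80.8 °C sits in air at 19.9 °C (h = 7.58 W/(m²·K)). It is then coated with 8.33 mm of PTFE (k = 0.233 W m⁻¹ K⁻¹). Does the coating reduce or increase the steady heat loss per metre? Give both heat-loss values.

Critical radius for a cylinder: r_cr = k/h = 0.0307 m = 3.07 cm.
Outer radius after coating: r₂ = 0.00511 + 0.00833 = 0.01344 m.
Since r₁ < r_cr and r₂ ≤ r_cr, the coating moves toward the maximum at r_cr — heat loss rises.
Bare: R = 1/(2πr₁h) = 4.109 m·K/W; Q = 60.9/4.109 = 14.8 W/m.
Coated: R = R_cond + R_conv = 2.223 m·K/W; Q = 60.9/2.223 = 27.4 W/m.

increases: 14.8 → 27.4 W/m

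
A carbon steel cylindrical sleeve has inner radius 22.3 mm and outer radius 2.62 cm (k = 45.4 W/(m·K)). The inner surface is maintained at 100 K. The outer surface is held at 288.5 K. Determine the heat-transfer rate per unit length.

Q' = 2πk·ΔT/ln(r₂/r₁) = 2π × 45.4 × 188.5 / ln(0.0262/0.0223) = 3.34×10^5 W/m

Q' = 3.34×10^5 W/m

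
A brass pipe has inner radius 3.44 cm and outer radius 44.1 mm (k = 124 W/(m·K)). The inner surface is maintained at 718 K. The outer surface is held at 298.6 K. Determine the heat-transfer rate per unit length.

Q' = 1320 kW/m

Q' = 2πk·ΔT/ln(r₂/r₁) = 2π × 124 × 419.4 / ln(0.0441/0.0344) = 1.32×10^6 W/m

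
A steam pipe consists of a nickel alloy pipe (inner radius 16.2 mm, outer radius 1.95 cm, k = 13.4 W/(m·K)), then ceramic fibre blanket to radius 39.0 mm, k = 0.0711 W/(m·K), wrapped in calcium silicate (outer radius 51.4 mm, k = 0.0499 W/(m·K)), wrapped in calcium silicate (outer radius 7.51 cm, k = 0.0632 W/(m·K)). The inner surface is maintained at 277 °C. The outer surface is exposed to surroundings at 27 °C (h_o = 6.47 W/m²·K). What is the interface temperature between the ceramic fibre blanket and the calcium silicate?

T = 172 °C

Treat each layer as a resistance in series:
  R'_nickel alloy = ln(0.0195/0.0162)/(2πk) = 0.1854/(2π·13.4) = 0.002202 m·K/W
  R'_ceramic fibre blanket = ln(0.0390/0.0195)/(2πk) = 0.6931/(2π·0.0711) = 1.552 m·K/W
  R'_calcium silicate = ln(0.0514/0.0390)/(2πk) = 0.2761/(2π·0.0499) = 0.8805 m·K/W
  R'_calcium silicate = ln(0.0751/0.0514)/(2πk) = 0.3792/(2π·0.0632) = 0.9549 m·K/W
  R'_conv,out = 1/(2πr h) = 1/(2π·0.0751·6.47) = 0.3275 m·K/W
ΣR = 0.002202 + 1.552 + 0.8805 + 0.9549 + 0.3275 = 3.717 m·K/W
Q' = ΔT/ΣR = (277 °C − 27 °C)/3.717 = 67.26 W/m
From the inner boundary to the ceramic fibre blanket/calcium silicate interface, ΣR_partial = 1.554 m·K/W.
T_interface = T_in − Q'·ΣR_partial = 277 °C − (67.26)(1.554) = 172 °C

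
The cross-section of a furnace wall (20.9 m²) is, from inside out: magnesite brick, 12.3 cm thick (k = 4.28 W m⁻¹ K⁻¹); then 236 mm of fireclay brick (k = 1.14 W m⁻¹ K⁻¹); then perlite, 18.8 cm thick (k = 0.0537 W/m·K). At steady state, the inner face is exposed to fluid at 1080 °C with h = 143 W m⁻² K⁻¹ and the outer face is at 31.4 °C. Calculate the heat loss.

Q = 5850 W

Resistance network (inner→outer):
  R_conv,in = 1/(hA) = 1/(143·20.9) = 3.346×10^-4 K/W
  R_magnesite brick = L/(kA) = 0.123/(4.28·20.9) = 0.001375 K/W
  R_fireclay brick = L/(kA) = 0.236/(1.14·20.9) = 0.009905 K/W
  R_perlite = L/(kA) = 0.188/(0.0537·20.9) = 0.1675 K/W
ΣR = 3.346×10^-4 + 0.001375 + 0.009905 + 0.1675 = 0.1791 K/W
Q = ΔT/ΣR = (1080 °C − 31.4 °C)/0.1791 = 5850 W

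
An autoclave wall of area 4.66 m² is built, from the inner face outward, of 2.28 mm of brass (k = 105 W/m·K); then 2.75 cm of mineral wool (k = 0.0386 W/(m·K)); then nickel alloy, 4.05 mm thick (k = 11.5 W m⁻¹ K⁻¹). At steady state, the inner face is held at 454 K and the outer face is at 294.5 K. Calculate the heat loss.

Q = 1040 W

Series thermal resistances, inner to outer:
  R_brass = L/(kA) = 0.00228/(105·4.66) = 4.660×10^-6 K/W
  R_mineral wool = L/(kA) = 0.0275/(0.0386·4.66) = 0.1529 K/W
  R_nickel alloy = L/(kA) = 0.00405/(11.5·4.66) = 7.557×10^-5 K/W
ΣR = 4.660×10^-6 + 0.1529 + 7.557×10^-5 = 0.1530 K/W
Q = ΔT/ΣR = (454 K − 294.5 K)/0.1530 = 1040 W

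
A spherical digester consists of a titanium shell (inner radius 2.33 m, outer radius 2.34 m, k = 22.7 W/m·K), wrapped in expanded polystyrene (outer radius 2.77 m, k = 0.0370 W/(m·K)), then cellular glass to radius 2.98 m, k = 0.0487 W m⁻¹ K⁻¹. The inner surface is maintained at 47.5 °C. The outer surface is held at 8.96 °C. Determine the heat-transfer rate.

Q = 209 W

Resistance network (inner→outer):
  R_titanium = (1/2.33 − 1/2.34)/(4πk) = 0.001834/(4π·22.7) = 6.430×10^-6 K/W
  R_expanded polystyrene = (1/2.34 − 1/2.77)/(4πk) = 0.06634/(4π·0.0370) = 0.1427 K/W
  R_cellular glass = (1/2.77 − 1/2.98)/(4πk) = 0.02544/(4π·0.0487) = 0.04157 K/W
ΣR = 6.430×10^-6 + 0.1427 + 0.04157 = 0.1843 K/W
Q = ΔT/ΣR = (47.5 °C − 8.96 °C)/0.1843 = 209 W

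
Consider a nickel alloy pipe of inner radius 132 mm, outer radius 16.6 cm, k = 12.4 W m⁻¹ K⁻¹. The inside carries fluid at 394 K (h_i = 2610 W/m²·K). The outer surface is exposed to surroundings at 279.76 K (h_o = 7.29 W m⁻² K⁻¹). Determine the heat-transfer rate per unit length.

Treat each layer as a resistance in series:
  R'_conv,in = 1/(2πr h) = 1/(2π·0.132·2610) = 4.620×10^-4 m·K/W
  R'_nickel alloy = ln(0.166/0.132)/(2πk) = 0.2292/(2π·12.4) = 0.002942 m·K/W
  R'_conv,out = 1/(2πr h) = 1/(2π·0.166·7.29) = 0.1315 m·K/W
ΣR = 4.620×10^-4 + 0.002942 + 0.1315 = 0.1349 m·K/W
Q' = ΔT/ΣR = (394 K − 279.76 K)/0.1349 = 847 W/m

Q' = 847 W/m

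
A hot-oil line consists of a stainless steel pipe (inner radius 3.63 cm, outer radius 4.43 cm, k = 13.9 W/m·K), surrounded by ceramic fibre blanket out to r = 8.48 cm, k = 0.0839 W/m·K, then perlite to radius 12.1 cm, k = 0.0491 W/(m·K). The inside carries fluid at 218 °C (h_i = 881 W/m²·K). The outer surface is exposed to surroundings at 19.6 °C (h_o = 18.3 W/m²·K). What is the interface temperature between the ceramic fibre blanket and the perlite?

T = 118 °C

Series thermal resistances, inner to outer:
  R'_conv,in = 1/(2πr h) = 1/(2π·0.0363·881) = 0.004977 m·K/W
  R'_stainless steel = ln(0.0443/0.0363)/(2πk) = 0.1992/(2π·13.9) = 0.002280 m·K/W
  R'_ceramic fibre blanket = ln(0.0848/0.0443)/(2πk) = 0.6493/(2π·0.0839) = 1.232 m·K/W
  R'_perlite = ln(0.121/0.0848)/(2πk) = 0.3555/(2π·0.0491) = 1.152 m·K/W
  R'_conv,out = 1/(2πr h) = 1/(2π·0.121·18.3) = 0.07188 m·K/W
ΣR = 0.004977 + 0.002280 + 1.232 + 1.152 + 0.07188 = 2.463 m·K/W
Q' = ΔT/ΣR = (218 °C − 19.6 °C)/2.463 = 80.55 W/m
From the inner boundary to the ceramic fibre blanket/perlite interface, ΣR_partial = 1.239 m·K/W.
T_interface = T_in − Q'·ΣR_partial = 218 °C − (80.55)(1.239) = 118 °C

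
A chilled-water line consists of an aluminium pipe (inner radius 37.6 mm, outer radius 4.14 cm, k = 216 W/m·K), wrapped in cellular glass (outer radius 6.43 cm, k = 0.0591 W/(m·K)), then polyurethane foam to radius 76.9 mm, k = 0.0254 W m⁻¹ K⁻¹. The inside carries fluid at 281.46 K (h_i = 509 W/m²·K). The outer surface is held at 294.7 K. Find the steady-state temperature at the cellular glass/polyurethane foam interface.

T = 288.3 K

Treat each layer as a resistance in series:
  R'_conv,in = 1/(2πr h) = 1/(2π·0.0376·509) = 0.008316 m·K/W
  R'_aluminium = ln(0.0414/0.0376)/(2πk) = 0.09628/(2π·216) = 7.094×10^-5 m·K/W
  R'_cellular glass = ln(0.0643/0.0414)/(2πk) = 0.4403/(2π·0.0591) = 1.186 m·K/W
  R'_polyurethane foam = ln(0.0769/0.0643)/(2πk) = 0.1789/(2π·0.0254) = 1.121 m·K/W
ΣR = 0.008316 + 7.094×10^-5 + 1.186 + 1.121 = 2.315 m·K/W
Q' = ΔT/ΣR = (281.46 K − 294.7 K)/2.315 = -5.719 W/m
From the inner boundary to the cellular glass/polyurethane foam interface, ΣR_partial = 1.194 m·K/W.
T_interface = T_in − Q'·ΣR_partial = 281.46 K − (-5.719)(1.194) = 288.3 K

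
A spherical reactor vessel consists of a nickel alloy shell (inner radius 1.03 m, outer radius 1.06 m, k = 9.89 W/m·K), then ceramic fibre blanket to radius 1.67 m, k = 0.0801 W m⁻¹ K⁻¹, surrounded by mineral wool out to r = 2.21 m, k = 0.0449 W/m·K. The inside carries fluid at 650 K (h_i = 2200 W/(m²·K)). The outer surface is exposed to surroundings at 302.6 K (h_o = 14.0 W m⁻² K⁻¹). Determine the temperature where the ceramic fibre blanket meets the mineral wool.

Series thermal resistances, inner to outer:
  R_conv,in = 1/(4πr²h) = 1/(4π·1.03²·2200) = 3.410×10^-5 K/W
  R_nickel alloy = (1/1.03 − 1/1.06)/(4πk) = 0.02748/(4π·9.89) = 2.211×10^-4 K/W
  R_ceramic fibre blanket = (1/1.06 − 1/1.67)/(4πk) = 0.3446/(4π·0.0801) = 0.3423 K/W
  R_mineral wool = (1/1.67 − 1/2.21)/(4πk) = 0.1463/(4π·0.0449) = 0.2593 K/W
  R_conv,out = 1/(4πr²h) = 1/(4π·2.21²·14.0) = 0.001164 K/W
ΣR = 3.410×10^-5 + 2.211×10^-4 + 0.3423 + 0.2593 + 0.001164 = 0.6030 K/W
Q = ΔT/ΣR = (650 K − 302.6 K)/0.6030 = 576.1 W
From the inner boundary to the ceramic fibre blanket/mineral wool interface, ΣR_partial = 0.3426 K/W.
T_interface = T_in − Q·ΣR_partial = 650 K − (576.1)(0.3426) = 453 K

T = 453 K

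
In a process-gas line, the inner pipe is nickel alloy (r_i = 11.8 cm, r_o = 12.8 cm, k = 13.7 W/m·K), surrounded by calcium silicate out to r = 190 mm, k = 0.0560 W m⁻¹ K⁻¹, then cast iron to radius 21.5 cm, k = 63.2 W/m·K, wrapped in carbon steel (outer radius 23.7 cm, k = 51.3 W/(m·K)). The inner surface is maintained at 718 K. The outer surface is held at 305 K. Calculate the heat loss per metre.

Q' = 367 W/m

Treat each layer as a resistance in series:
  R'_nickel alloy = ln(0.128/0.118)/(2πk) = 0.08135/(2π·13.7) = 9.450×10^-4 m·K/W
  R'_calcium silicate = ln(0.190/0.128)/(2πk) = 0.3950/(2π·0.0560) = 1.123 m·K/W
  R'_cast iron = ln(0.215/0.190)/(2πk) = 0.1236/(2π·63.2) = 3.113×10^-4 m·K/W
  R'_carbon steel = ln(0.237/0.215)/(2πk) = 0.09742/(2π·51.3) = 3.022×10^-4 m·K/W
ΣR = 9.450×10^-4 + 1.123 + 3.113×10^-4 + 3.022×10^-4 = 1.125 m·K/W
Q' = ΔT/ΣR = (718 K − 305 K)/1.125 = 367 W/m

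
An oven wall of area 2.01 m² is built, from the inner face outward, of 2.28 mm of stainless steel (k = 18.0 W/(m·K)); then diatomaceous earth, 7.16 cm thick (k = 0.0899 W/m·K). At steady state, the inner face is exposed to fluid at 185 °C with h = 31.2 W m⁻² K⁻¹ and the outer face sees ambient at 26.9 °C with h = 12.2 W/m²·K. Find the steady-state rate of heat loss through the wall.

Resistance network (inner→outer):
  R_conv,in = 1/(hA) = 1/(31.2·2.01) = 0.01595 K/W
  R_stainless steel = L/(kA) = 0.00228/(18.0·2.01) = 6.302×10^-5 K/W
  R_diatomaceous earth = L/(kA) = 0.0716/(0.0899·2.01) = 0.3962 K/W
  R_conv,out = 1/(hA) = 1/(12.2·2.01) = 0.04078 K/W
ΣR = 0.01595 + 6.302×10^-5 + 0.3962 + 0.04078 = 0.4530 K/W
Q = ΔT/ΣR = (185 °C − 26.9 °C)/0.4530 = 349 W

Q = 349 W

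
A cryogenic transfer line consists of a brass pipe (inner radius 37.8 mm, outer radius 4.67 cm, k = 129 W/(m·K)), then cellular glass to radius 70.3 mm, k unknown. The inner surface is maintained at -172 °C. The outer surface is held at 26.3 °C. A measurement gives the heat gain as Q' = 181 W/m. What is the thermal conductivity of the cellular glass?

k = 0.0594 W/m·K

ΣR = ΔT/Q' = |-172 − 26.3|/181 = 1.096 m·K/W
Known resistances:
  R'_brass = ln(0.0467/0.0378)/(2πk) = 0.2114/(2π·129) = 2.609×10^-4 m·K/W
R_cellular glass = ΣR − ΣR_known = 1.096 − 2.609×10^-4 = 1.096 m·K/W
ln(r₂/r₁)/(2πk) = 1.096 ⇒ k = 0.4090/(2π·1.096) = 0.0594 W/m·K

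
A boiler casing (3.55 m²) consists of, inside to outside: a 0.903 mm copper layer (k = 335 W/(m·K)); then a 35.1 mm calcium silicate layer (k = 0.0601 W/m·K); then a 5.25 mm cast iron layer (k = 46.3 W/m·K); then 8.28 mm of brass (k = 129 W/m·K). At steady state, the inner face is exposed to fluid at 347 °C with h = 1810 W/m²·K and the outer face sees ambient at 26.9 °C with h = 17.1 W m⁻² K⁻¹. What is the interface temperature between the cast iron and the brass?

T = 56.0 °C

Resistance network (inner→outer):
  R_conv,in = 1/(hA) = 1/(1810·3.55) = 1.556×10^-4 K/W
  R_copper = L/(kA) = 9.03×10^-4/(335·3.55) = 7.593×10^-7 K/W
  R_calcium silicate = L/(kA) = 0.0351/(0.0601·3.55) = 0.1645 K/W
  R_cast iron = L/(kA) = 0.00525/(46.3·3.55) = 3.194×10^-5 K/W
  R_brass = L/(kA) = 0.00828/(129·3.55) = 1.808×10^-5 K/W
  R_conv,out = 1/(hA) = 1/(17.1·3.55) = 0.01647 K/W
ΣR = 1.556×10^-4 + 7.593×10^-7 + 0.1645 + 3.194×10^-5 + 1.808×10^-5 + 0.01647 = 0.1812 K/W
Q = ΔT/ΣR = (347 °C − 26.9 °C)/0.1812 = 1767 W
From the inner boundary to the cast iron/brass interface, ΣR_partial = 0.1647 K/W.
T_interface = T_in − Q·ΣR_partial = 347 °C − (1767)(0.1647) = 56.0 °C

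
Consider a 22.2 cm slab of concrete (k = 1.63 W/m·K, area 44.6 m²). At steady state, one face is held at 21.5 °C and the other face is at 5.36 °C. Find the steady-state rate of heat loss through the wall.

Q = kA·ΔT/L = 1.63 × 44.6 × |21.5 °C − 5.36 °C| / 0.222 = 5290 W

Q = 5290 W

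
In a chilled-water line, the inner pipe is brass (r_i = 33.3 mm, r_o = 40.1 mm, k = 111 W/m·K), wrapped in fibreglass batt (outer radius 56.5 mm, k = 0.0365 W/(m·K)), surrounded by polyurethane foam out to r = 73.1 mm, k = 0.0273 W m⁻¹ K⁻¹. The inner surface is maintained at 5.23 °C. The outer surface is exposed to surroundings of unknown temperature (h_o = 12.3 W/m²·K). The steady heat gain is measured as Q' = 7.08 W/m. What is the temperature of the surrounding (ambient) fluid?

Series resistances:
  R'_brass = ln(0.0401/0.0333)/(2πk) = 0.1858/(2π·111) = 2.664×10^-4 m·K/W
  R'_fibreglass batt = ln(0.0565/0.0401)/(2πk) = 0.3429/(2π·0.0365) = 1.495 m·K/W
  R'_polyurethane foam = ln(0.0731/0.0565)/(2πk) = 0.2576/(2π·0.0273) = 1.502 m·K/W
  R'_conv,out = 1/(2πr h) = 1/(2π·0.0731·12.3) = 0.1770 m·K/W
ΣR = 3.174 m·K/W
ΔT = Q'·ΣR = 7.08 × 3.174 = 22.47 K
Heat flows inward, so T_out = T_in + ΔT = 5.23 + 22.47 = 27.7 °C

T_out = 27.7 °C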